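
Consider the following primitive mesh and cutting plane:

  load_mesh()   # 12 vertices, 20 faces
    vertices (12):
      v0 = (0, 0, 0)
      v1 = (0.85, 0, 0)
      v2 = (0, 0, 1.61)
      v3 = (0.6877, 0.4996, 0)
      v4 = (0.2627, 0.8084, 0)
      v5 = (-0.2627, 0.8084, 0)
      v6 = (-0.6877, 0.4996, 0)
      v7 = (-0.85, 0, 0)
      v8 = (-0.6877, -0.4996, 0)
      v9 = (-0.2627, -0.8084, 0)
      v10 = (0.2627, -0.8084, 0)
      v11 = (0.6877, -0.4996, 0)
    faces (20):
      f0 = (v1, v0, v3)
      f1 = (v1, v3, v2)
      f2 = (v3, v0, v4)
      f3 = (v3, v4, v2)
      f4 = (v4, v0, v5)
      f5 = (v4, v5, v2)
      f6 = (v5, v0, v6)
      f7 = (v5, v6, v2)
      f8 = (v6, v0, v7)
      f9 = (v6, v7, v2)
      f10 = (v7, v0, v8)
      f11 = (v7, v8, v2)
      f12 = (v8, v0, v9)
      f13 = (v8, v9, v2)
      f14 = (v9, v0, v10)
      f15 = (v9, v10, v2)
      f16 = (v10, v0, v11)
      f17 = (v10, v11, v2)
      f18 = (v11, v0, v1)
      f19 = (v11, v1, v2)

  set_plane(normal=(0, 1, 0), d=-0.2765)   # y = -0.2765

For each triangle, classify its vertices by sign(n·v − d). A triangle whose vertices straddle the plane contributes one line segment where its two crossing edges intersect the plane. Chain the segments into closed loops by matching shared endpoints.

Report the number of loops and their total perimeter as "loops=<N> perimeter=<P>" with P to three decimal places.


loops=1 perimeter=4.221

Straddling triangles (10 of 20):
  (v7,v0,v8) [++-] → (-0.380603, -0.2765, 0)–(-0.760176, -0.2765, 0)  len=0.3796
  (v7,v8,v2) [+-+] → (-0.760176, -0.2765, 0)–(-0.380603, -0.2765, 0.718957)  len=0.8130
  (v8,v0,v9) [-+-] → (-0.380603, -0.2765, 0)–(-0.0898522, -0.2765, 0)  len=0.2908
  (v8,v9,v2) [--+] → (-0.0898522, -0.2765, 1.05933)–(-0.380603, -0.2765, 0.718957)  len=0.4476
  (v9,v0,v10) [-+-] → (-0.0898522, -0.2765, 0)–(0.0898522, -0.2765, 0)  len=0.1797
  (v9,v10,v2) [--+] → (0.0898522, -0.2765, 1.05933)–(-0.0898522, -0.2765, 1.05933)  len=0.1797
  (v10,v0,v11) [-+-] → (0.0898522, -0.2765, 0)–(0.380603, -0.2765, 0)  len=0.2908
  (v10,v11,v2) [--+] → (0.380603, -0.2765, 0.718957)–(0.0898522, -0.2765, 1.05933)  len=0.4476
  (v11,v0,v1) [-++] → (0.380603, -0.2765, 0)–(0.760176, -0.2765, 0)  len=0.3796
  (v11,v1,v2) [-++] → (0.760176, -0.2765, 0)–(0.380603, -0.2765, 0.718957)  len=0.8130

Chained into 1 loop(s):
  loop 1: 10 segments, perimeter = 4.2214
Total perimeter = 4.221


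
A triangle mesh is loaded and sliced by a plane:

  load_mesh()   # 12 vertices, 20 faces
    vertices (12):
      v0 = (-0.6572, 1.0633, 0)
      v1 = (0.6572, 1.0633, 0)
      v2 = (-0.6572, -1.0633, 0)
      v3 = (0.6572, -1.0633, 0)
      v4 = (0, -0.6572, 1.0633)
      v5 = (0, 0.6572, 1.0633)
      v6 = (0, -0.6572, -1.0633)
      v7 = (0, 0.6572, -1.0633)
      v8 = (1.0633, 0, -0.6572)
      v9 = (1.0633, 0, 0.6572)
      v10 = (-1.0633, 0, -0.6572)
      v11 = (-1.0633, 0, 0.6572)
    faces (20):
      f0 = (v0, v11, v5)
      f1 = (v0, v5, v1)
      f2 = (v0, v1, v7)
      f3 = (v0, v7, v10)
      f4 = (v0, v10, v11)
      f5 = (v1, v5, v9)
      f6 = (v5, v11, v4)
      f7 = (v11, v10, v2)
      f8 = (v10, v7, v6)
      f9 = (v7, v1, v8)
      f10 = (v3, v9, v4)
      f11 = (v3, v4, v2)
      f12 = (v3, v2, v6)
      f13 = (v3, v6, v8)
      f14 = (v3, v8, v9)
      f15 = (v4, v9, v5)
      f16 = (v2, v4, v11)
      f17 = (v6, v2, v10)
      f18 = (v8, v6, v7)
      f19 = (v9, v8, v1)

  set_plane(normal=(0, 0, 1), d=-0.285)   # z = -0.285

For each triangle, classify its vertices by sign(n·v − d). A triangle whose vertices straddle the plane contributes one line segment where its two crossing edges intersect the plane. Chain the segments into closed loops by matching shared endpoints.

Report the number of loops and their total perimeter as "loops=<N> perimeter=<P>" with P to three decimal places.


loops=1 perimeter=6.495

Straddling triangles (10 of 20):
  (v0,v1,v7) [++-] → (0.481048, 0.954452, -0.285)–(-0.481048, 0.954452, -0.285)  len=0.9621
  (v0,v7,v10) [+--] → (-0.481048, 0.954452, -0.285)–(-0.833308, 0.602192, -0.285)  len=0.4982
  (v0,v10,v11) [+-+] → (-0.833308, 0.602192, -0.285)–(-1.0633, 0, -0.285)  len=0.6446
  (v11,v10,v2) [+-+] → (-1.0633, 0, -0.285)–(-0.833308, -0.602192, -0.285)  len=0.6446
  (v7,v1,v8) [-+-] → (0.481048, 0.954452, -0.285)–(0.833308, 0.602192, -0.285)  len=0.4982
  (v3,v2,v6) [++-] → (-0.481048, -0.954452, -0.285)–(0.481048, -0.954452, -0.285)  len=0.9621
  (v3,v6,v8) [+--] → (0.481048, -0.954452, -0.285)–(0.833308, -0.602192, -0.285)  len=0.4982
  (v3,v8,v9) [+-+] → (0.833308, -0.602192, -0.285)–(1.0633, 0, -0.285)  len=0.6446
  (v6,v2,v10) [-+-] → (-0.481048, -0.954452, -0.285)–(-0.833308, -0.602192, -0.285)  len=0.4982
  (v9,v8,v1) [+-+] → (1.0633, 0, -0.285)–(0.833308, 0.602192, -0.285)  len=0.6446

Chained into 1 loop(s):
  loop 1: 10 segments, perimeter = 6.4953
Total perimeter = 6.495


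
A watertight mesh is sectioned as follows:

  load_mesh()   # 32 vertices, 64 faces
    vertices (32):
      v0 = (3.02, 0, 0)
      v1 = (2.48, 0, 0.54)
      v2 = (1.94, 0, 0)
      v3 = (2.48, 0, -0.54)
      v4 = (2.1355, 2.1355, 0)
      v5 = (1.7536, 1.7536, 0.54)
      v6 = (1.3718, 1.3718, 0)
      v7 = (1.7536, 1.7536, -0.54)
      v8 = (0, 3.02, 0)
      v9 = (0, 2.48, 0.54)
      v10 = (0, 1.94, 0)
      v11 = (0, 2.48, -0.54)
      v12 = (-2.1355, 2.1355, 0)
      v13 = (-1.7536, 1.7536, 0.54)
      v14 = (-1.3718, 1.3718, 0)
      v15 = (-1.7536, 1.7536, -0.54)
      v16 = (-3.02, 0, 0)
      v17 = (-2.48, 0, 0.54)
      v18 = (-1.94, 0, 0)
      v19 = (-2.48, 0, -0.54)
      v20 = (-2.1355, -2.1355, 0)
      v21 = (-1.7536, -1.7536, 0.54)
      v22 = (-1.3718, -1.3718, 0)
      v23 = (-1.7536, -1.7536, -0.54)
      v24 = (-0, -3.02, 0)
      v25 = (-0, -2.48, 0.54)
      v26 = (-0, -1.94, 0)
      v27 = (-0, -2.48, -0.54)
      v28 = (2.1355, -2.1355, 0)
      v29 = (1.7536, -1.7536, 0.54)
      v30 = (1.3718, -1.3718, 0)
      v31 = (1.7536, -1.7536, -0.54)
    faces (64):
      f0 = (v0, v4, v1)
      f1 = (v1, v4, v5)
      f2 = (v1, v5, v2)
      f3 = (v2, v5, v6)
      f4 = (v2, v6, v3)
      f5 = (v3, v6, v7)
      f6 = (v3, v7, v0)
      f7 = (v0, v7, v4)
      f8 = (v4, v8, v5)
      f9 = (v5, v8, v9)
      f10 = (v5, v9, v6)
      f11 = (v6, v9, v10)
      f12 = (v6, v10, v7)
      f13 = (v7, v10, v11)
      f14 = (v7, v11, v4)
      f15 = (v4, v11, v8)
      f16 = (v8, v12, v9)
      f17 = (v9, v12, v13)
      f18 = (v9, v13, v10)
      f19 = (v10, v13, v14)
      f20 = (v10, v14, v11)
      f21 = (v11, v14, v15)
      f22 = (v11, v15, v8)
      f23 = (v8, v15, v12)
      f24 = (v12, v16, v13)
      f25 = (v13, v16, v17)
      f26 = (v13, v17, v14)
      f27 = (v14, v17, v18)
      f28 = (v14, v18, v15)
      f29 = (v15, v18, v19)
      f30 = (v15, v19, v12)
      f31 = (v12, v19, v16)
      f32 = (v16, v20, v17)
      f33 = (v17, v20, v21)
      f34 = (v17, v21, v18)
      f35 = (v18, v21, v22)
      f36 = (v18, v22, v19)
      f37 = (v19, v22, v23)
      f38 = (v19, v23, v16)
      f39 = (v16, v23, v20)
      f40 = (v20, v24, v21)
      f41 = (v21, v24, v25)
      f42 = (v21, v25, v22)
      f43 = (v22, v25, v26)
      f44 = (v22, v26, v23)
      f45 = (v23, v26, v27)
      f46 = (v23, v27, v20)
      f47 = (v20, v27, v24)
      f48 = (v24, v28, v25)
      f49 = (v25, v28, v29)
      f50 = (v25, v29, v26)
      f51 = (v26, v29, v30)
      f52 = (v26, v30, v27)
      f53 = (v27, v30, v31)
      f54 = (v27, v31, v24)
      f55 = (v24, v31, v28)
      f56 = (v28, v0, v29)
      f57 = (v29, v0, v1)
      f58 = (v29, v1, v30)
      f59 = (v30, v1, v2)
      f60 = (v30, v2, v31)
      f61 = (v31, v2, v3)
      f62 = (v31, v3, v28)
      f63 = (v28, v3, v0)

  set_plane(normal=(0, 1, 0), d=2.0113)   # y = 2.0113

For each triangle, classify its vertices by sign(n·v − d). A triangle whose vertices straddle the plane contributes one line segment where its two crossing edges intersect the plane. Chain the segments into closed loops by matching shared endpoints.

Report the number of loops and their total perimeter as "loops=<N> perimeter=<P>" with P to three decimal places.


loops=1 perimeter=9.702

Straddling triangles (18 of 64):
  (v0,v4,v1) [-+-] → (2.18694, 2.0113, 0)–(2.15554, 2.0113, 0.0314062)  len=0.0444
  (v1,v4,v5) [-+-] → (2.15554, 2.0113, 0.0314062)–(2.0113, 2.0113, 0.175617)  len=0.2040
  (v0,v7,v4) [--+] → (2.0113, 2.0113, -0.175617)–(2.18694, 2.0113, 0)  len=0.2484
  (v4,v8,v5) [++-] → (1.39676, 2.0113, 0.430115)–(2.0113, 2.0113, 0.175617)  len=0.6652
  (v5,v8,v9) [-++] → (1.39676, 2.0113, 0.430115)–(1.13149, 2.0113, 0.54)  len=0.2871
  (v5,v9,v6) [-+-] → (1.13149, 2.0113, 0.54)–(0.580186, 2.0113, 0.311613)  len=0.5967
  (v6,v9,v10) [-+-] → (0.580186, 2.0113, 0.311613)–(0, 2.0113, 0.0713)  len=0.6280
  (v7,v10,v11) [--+] → (0, 2.0113, -0.0713)–(1.13149, 2.0113, -0.54)  len=1.2247
  (v7,v11,v4) [-++] → (1.13149, 2.0113, -0.54)–(2.0113, 2.0113, -0.175617)  len=0.9523
  (v9,v12,v13) [++-] → (-2.0113, 2.0113, 0.175617)–(-1.13149, 2.0113, 0.54)  len=0.9523
  (v9,v13,v10) [+--] → (-1.13149, 2.0113, 0.54)–(0, 2.0113, 0.0713)  len=1.2247
  (v10,v14,v11) [--+] → (-0.580186, 2.0113, -0.311613)–(0, 2.0113, -0.0713)  len=0.6280
  (v11,v14,v15) [+--] → (-0.580186, 2.0113, -0.311613)–(-1.13149, 2.0113, -0.54)  len=0.5967
  (v11,v15,v8) [+-+] → (-1.13149, 2.0113, -0.54)–(-1.39676, 2.0113, -0.430115)  len=0.2871
  (v8,v15,v12) [+-+] → (-1.39676, 2.0113, -0.430115)–(-2.0113, 2.0113, -0.175617)  len=0.6652
  (v12,v16,v13) [+--] → (-2.18694, 2.0113, 0)–(-2.0113, 2.0113, 0.175617)  len=0.2484
  (v15,v19,v12) [--+] → (-2.15554, 2.0113, -0.0314062)–(-2.0113, 2.0113, -0.175617)  len=0.2040
  (v12,v19,v16) [+--] → (-2.15554, 2.0113, -0.0314062)–(-2.18694, 2.0113, 0)  len=0.0444

Chained into 1 loop(s):
  loop 1: 18 segments, perimeter = 9.7015
Total perimeter = 9.702


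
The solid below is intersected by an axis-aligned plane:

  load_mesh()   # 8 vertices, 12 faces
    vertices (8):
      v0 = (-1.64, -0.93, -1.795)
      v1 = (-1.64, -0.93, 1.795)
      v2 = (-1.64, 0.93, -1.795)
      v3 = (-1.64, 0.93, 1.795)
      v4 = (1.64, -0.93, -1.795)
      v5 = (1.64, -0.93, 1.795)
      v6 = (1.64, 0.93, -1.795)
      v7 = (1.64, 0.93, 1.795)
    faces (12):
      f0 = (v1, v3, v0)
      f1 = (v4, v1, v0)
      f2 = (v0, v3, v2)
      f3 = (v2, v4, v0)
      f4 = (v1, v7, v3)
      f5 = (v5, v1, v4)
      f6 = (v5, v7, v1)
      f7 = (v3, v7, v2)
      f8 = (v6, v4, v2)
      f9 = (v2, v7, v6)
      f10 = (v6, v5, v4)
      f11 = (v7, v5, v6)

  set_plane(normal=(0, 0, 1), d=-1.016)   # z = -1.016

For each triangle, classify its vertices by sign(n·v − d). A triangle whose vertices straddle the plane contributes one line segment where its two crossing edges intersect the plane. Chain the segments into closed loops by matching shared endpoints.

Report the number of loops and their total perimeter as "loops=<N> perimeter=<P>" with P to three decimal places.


Straddling triangles (8 of 12):
  (v1,v3,v0) [++-] → (-1.64, -0.526396, -1.016)–(-1.64, -0.93, -1.016)  len=0.4036
  (v4,v1,v0) [-+-] → (0.928267, -0.93, -1.016)–(-1.64, -0.93, -1.016)  len=2.5683
  (v0,v3,v2) [-+-] → (-1.64, -0.526396, -1.016)–(-1.64, 0.93, -1.016)  len=1.4564
  (v5,v1,v4) [++-] → (0.928267, -0.93, -1.016)–(1.64, -0.93, -1.016)  len=0.7117
  (v3,v7,v2) [++-] → (-0.928267, 0.93, -1.016)–(-1.64, 0.93, -1.016)  len=0.7117
  (v2,v7,v6) [-+-] → (-0.928267, 0.93, -1.016)–(1.64, 0.93, -1.016)  len=2.5683
  (v6,v5,v4) [-+-] → (1.64, 0.526396, -1.016)–(1.64, -0.93, -1.016)  len=1.4564
  (v7,v5,v6) [++-] → (1.64, 0.526396, -1.016)–(1.64, 0.93, -1.016)  len=0.4036

Chained into 1 loop(s):
  loop 1: 8 segments, perimeter = 10.2800
Total perimeter = 10.280

loops=1 perimeter=10.280


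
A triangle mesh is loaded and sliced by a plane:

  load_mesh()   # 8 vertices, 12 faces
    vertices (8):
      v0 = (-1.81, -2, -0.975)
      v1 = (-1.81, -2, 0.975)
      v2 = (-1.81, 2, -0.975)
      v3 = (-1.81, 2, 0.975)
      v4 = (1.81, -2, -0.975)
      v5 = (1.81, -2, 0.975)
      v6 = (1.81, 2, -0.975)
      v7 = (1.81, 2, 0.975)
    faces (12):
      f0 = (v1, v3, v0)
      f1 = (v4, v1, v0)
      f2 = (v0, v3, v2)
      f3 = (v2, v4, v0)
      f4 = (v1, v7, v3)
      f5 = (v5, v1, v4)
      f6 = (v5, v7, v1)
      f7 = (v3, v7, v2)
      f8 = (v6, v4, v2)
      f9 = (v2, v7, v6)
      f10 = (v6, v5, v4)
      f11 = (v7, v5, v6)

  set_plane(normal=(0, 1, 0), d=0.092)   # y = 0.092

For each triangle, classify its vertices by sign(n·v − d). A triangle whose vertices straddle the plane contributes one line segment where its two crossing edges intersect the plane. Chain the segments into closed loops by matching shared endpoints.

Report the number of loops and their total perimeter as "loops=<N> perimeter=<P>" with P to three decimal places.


loops=1 perimeter=11.140

Straddling triangles (8 of 12):
  (v1,v3,v0) [-+-] → (-1.81, 0.092, 0.975)–(-1.81, 0.092, 0.04485)  len=0.9301
  (v0,v3,v2) [-++] → (-1.81, 0.092, 0.04485)–(-1.81, 0.092, -0.975)  len=1.0198
  (v2,v4,v0) [+--] → (-0.08326, 0.092, -0.975)–(-1.81, 0.092, -0.975)  len=1.7267
  (v1,v7,v3) [-++] → (0.08326, 0.092, 0.975)–(-1.81, 0.092, 0.975)  len=1.8933
  (v5,v7,v1) [-+-] → (1.81, 0.092, 0.975)–(0.08326, 0.092, 0.975)  len=1.7267
  (v6,v4,v2) [+-+] → (1.81, 0.092, -0.975)–(-0.08326, 0.092, -0.975)  len=1.8933
  (v6,v5,v4) [+--] → (1.81, 0.092, -0.04485)–(1.81, 0.092, -0.975)  len=0.9301
  (v7,v5,v6) [+-+] → (1.81, 0.092, 0.975)–(1.81, 0.092, -0.04485)  len=1.0198

Chained into 1 loop(s):
  loop 1: 8 segments, perimeter = 11.1400
Total perimeter = 11.140


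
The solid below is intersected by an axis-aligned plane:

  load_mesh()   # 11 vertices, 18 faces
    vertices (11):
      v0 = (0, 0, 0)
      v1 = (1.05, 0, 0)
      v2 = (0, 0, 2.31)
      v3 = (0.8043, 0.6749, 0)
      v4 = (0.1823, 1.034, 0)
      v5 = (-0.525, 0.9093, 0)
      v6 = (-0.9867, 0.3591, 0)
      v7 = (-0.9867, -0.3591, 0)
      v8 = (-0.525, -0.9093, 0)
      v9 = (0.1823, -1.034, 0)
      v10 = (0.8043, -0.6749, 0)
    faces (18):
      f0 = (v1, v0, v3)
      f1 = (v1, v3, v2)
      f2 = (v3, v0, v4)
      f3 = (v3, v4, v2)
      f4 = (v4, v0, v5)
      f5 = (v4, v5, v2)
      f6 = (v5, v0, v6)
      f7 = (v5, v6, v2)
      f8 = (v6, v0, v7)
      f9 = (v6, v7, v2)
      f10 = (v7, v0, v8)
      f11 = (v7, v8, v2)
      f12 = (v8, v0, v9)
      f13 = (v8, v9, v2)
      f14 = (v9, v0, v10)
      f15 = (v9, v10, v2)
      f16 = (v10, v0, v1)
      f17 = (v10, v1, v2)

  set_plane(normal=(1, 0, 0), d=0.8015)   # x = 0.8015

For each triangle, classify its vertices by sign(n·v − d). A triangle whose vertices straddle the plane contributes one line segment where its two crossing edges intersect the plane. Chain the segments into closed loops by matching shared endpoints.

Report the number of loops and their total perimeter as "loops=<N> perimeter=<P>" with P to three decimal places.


loops=1 perimeter=3.094

Straddling triangles (8 of 18):
  (v1,v0,v3) [+-+] → (0.8015, 0, 0)–(0.8015, 0.67255, 0)  len=0.6726
  (v1,v3,v2) [++-] → (0.8015, 0.67255, 0.00804178)–(0.8015, 0, 0.5467)  len=0.8617
  (v3,v0,v4) [+--] → (0.8015, 0.67255, 0)–(0.8015, 0.676517, 0)  len=0.0040
  (v3,v4,v2) [+--] → (0.8015, 0.676517, 0)–(0.8015, 0.67255, 0.00804178)  len=0.0090
  (v9,v0,v10) [--+] → (0.8015, -0.67255, 0)–(0.8015, -0.676517, 0)  len=0.0040
  (v9,v10,v2) [-+-] → (0.8015, -0.676517, 0)–(0.8015, -0.67255, 0.00804178)  len=0.0090
  (v10,v0,v1) [+-+] → (0.8015, -0.67255, 0)–(0.8015, 0, 0)  len=0.6726
  (v10,v1,v2) [++-] → (0.8015, 0, 0.5467)–(0.8015, -0.67255, 0.00804178)  len=0.8617

Chained into 1 loop(s):
  loop 1: 8 segments, perimeter = 3.0943
Total perimeter = 3.094


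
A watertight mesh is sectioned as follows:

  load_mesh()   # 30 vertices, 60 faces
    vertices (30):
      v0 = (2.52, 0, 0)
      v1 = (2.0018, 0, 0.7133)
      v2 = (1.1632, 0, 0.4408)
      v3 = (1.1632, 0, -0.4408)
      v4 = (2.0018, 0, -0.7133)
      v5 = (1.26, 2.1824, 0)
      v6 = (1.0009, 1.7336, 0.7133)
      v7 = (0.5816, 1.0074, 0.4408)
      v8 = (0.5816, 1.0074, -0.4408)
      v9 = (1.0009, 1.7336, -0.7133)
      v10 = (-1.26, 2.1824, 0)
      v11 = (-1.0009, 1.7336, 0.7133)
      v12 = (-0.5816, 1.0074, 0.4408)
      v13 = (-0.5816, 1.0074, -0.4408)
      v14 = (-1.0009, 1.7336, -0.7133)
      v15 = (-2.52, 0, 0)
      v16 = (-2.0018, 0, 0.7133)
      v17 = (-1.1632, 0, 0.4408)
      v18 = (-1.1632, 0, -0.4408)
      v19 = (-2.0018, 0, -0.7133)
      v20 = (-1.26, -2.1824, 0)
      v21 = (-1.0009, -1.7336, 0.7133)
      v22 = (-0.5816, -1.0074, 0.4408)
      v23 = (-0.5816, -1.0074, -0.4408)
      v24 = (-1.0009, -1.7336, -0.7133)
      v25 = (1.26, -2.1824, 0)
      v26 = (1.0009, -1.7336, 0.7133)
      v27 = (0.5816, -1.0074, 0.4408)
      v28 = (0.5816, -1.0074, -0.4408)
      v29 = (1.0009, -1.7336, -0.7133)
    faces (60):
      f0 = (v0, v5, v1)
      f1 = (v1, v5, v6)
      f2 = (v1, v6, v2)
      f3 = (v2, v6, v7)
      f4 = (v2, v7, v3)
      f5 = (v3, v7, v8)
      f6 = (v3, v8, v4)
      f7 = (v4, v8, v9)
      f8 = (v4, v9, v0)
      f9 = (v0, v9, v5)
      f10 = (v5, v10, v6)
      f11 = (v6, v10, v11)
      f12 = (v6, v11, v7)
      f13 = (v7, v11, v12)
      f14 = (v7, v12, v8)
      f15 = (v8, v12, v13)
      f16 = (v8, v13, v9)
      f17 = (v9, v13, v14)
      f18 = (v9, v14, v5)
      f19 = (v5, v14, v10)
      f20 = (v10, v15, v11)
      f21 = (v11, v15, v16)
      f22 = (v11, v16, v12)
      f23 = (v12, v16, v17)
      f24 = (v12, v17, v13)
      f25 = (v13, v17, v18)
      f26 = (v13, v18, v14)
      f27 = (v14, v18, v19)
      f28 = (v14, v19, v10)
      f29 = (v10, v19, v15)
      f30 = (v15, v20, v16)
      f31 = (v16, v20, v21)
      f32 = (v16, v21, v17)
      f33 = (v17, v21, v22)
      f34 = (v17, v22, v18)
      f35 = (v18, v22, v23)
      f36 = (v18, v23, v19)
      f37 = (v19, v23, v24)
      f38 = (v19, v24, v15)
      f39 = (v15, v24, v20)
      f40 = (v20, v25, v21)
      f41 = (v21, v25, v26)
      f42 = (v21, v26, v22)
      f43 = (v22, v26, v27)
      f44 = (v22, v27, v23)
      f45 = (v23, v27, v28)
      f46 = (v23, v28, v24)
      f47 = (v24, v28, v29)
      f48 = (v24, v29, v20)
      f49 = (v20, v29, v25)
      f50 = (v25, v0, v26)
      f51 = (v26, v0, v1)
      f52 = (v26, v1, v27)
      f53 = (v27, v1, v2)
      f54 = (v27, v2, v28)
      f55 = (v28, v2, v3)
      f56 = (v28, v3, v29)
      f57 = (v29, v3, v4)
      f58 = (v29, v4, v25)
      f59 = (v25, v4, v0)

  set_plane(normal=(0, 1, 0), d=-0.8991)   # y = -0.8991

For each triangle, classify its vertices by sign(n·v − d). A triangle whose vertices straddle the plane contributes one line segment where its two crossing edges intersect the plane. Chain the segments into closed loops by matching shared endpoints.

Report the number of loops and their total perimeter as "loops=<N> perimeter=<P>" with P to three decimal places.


Straddling triangles (20 of 60):
  (v15,v20,v16) [+-+] → (-2.00091, -0.8991, 0)–(-1.69619, -0.8991, 0.419436)  len=0.5184
  (v16,v20,v21) [+--] → (-1.69619, -0.8991, 0.419436)–(-1.4827, -0.8991, 0.7133)  len=0.3632
  (v16,v21,v17) [+-+] → (-1.4827, -0.8991, 0.7133)–(-1.07903, -0.8991, 0.582127)  len=0.4245
  (v17,v21,v22) [+--] → (-1.07903, -0.8991, 0.582127)–(-0.644125, -0.8991, 0.4408)  len=0.4573
  (v17,v22,v18) [+-+] → (-0.644125, -0.8991, 0.4408)–(-0.644125, -0.8991, 0.346024)  len=0.0948
  (v18,v22,v23) [+--] → (-0.644125, -0.8991, 0.346024)–(-0.644125, -0.8991, -0.4408)  len=0.7868
  (v18,v23,v19) [+-+] → (-0.644125, -0.8991, -0.4408)–(-0.734278, -0.8991, -0.470095)  len=0.0948
  (v19,v23,v24) [+--] → (-0.734278, -0.8991, -0.470095)–(-1.4827, -0.8991, -0.7133)  len=0.7869
  (v19,v24,v15) [+-+] → (-1.4827, -0.8991, -0.7133)–(-1.73215, -0.8991, -0.36994)  len=0.4244
  (v15,v24,v20) [+--] → (-1.73215, -0.8991, -0.36994)–(-2.00091, -0.8991, 0)  len=0.4573
  (v25,v0,v26) [-+-] → (2.00091, -0.8991, 0)–(1.73215, -0.8991, 0.36994)  len=0.4573
  (v26,v0,v1) [-++] → (1.73215, -0.8991, 0.36994)–(1.4827, -0.8991, 0.7133)  len=0.4244
  (v26,v1,v27) [-+-] → (1.4827, -0.8991, 0.7133)–(0.734278, -0.8991, 0.470095)  len=0.7869
  (v27,v1,v2) [-++] → (0.734278, -0.8991, 0.470095)–(0.644125, -0.8991, 0.4408)  len=0.0948
  (v27,v2,v28) [-+-] → (0.644125, -0.8991, 0.4408)–(0.644125, -0.8991, -0.346024)  len=0.7868
  (v28,v2,v3) [-++] → (0.644125, -0.8991, -0.346024)–(0.644125, -0.8991, -0.4408)  len=0.0948
  (v28,v3,v29) [-+-] → (0.644125, -0.8991, -0.4408)–(1.07903, -0.8991, -0.582127)  len=0.4573
  (v29,v3,v4) [-++] → (1.07903, -0.8991, -0.582127)–(1.4827, -0.8991, -0.7133)  len=0.4245
  (v29,v4,v25) [-+-] → (1.4827, -0.8991, -0.7133)–(1.69619, -0.8991, -0.419436)  len=0.3632
  (v25,v4,v0) [-++] → (1.69619, -0.8991, -0.419436)–(2.00091, -0.8991, 0)  len=0.5184

Chained into 2 loop(s):
  loop 1: 10 segments, perimeter = 4.4084
  loop 2: 10 segments, perimeter = 4.4084
Total perimeter = 8.817

loops=2 perimeter=8.817


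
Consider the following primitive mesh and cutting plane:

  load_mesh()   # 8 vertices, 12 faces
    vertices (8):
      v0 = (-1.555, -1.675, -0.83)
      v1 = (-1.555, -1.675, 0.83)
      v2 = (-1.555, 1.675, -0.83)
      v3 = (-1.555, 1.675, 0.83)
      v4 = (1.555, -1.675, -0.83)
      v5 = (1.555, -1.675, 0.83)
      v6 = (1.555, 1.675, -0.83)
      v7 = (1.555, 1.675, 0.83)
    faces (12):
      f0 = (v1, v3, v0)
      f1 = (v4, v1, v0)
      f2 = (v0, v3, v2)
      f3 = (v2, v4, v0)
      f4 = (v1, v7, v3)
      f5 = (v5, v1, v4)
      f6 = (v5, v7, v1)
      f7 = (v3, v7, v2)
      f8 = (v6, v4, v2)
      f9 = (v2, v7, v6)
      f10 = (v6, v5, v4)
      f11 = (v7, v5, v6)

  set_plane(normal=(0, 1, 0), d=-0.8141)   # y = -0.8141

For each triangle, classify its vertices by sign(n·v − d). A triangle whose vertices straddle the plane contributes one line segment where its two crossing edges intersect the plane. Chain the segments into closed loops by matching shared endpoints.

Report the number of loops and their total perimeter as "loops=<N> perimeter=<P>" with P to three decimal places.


loops=1 perimeter=9.540

Straddling triangles (8 of 12):
  (v1,v3,v0) [-+-] → (-1.555, -0.8141, 0.83)–(-1.555, -0.8141, -0.403405)  len=1.2334
  (v0,v3,v2) [-++] → (-1.555, -0.8141, -0.403405)–(-1.555, -0.8141, -0.83)  len=0.4266
  (v2,v4,v0) [+--] → (0.755776, -0.8141, -0.83)–(-1.555, -0.8141, -0.83)  len=2.3108
  (v1,v7,v3) [-++] → (-0.755776, -0.8141, 0.83)–(-1.555, -0.8141, 0.83)  len=0.7992
  (v5,v7,v1) [-+-] → (1.555, -0.8141, 0.83)–(-0.755776, -0.8141, 0.83)  len=2.3108
  (v6,v4,v2) [+-+] → (1.555, -0.8141, -0.83)–(0.755776, -0.8141, -0.83)  len=0.7992
  (v6,v5,v4) [+--] → (1.555, -0.8141, 0.403405)–(1.555, -0.8141, -0.83)  len=1.2334
  (v7,v5,v6) [+-+] → (1.555, -0.8141, 0.83)–(1.555, -0.8141, 0.403405)  len=0.4266

Chained into 1 loop(s):
  loop 1: 8 segments, perimeter = 9.5400
Total perimeter = 9.540


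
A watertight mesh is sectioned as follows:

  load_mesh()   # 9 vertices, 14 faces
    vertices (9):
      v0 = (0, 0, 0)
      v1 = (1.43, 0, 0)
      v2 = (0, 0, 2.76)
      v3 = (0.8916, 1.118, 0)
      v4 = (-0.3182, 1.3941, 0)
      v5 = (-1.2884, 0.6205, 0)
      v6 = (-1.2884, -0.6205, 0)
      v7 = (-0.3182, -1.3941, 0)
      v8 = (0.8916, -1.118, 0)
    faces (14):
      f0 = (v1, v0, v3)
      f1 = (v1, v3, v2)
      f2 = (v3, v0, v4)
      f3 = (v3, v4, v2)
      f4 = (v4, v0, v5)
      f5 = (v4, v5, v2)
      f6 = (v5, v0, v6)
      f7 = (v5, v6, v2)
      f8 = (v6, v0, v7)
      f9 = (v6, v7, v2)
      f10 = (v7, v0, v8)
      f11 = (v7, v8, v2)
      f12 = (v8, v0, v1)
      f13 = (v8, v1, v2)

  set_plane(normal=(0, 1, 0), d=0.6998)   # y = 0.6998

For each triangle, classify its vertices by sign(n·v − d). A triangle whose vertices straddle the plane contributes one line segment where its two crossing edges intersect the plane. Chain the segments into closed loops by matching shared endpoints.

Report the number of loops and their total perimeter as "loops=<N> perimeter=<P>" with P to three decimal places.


loops=1 perimeter=5.957

Straddling triangles (6 of 14):
  (v1,v0,v3) [--+] → (0.558087, 0.6998, 0)–(1.09299, 0.6998, 0)  len=0.5349
  (v1,v3,v2) [-+-] → (1.09299, 0.6998, 0)–(0.558087, 0.6998, 1.03241)  len=1.1628
  (v3,v0,v4) [+-+] → (0.558087, 0.6998, 0)–(-0.159728, 0.6998, 0)  len=0.7178
  (v3,v4,v2) [++-] → (-0.159728, 0.6998, 1.37456)–(0.558087, 0.6998, 1.03241)  len=0.7952
  (v4,v0,v5) [+--] → (-0.159728, 0.6998, 0)–(-1.18895, 0.6998, 0)  len=1.0292
  (v4,v5,v2) [+--] → (-1.18895, 0.6998, 0)–(-0.159728, 0.6998, 1.37456)  len=1.7172

Chained into 1 loop(s):
  loop 1: 6 segments, perimeter = 5.9571
Total perimeter = 5.957


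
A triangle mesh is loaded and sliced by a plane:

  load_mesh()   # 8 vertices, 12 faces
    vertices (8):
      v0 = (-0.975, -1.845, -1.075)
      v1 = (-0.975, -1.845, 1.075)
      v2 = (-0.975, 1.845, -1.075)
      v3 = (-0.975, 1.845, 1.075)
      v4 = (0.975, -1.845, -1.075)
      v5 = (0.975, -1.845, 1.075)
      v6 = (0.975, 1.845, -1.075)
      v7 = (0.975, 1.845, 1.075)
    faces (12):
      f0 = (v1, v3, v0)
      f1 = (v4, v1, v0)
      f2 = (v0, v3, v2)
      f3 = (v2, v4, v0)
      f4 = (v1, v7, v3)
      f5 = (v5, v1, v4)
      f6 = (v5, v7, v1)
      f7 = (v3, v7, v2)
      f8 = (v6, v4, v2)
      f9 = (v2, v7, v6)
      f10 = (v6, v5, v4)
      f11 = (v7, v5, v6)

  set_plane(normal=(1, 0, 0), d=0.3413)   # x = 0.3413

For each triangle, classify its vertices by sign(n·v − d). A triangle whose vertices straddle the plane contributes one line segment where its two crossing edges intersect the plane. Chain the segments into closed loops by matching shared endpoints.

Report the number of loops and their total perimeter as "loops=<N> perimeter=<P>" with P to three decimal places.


Straddling triangles (8 of 12):
  (v4,v1,v0) [+--] → (0.3413, -1.845, -0.376305)–(0.3413, -1.845, -1.075)  len=0.6987
  (v2,v4,v0) [-+-] → (0.3413, -0.645845, -1.075)–(0.3413, -1.845, -1.075)  len=1.1992
  (v1,v7,v3) [-+-] → (0.3413, 0.645845, 1.075)–(0.3413, 1.845, 1.075)  len=1.1992
  (v5,v1,v4) [+-+] → (0.3413, -1.845, 1.075)–(0.3413, -1.845, -0.376305)  len=1.4513
  (v5,v7,v1) [++-] → (0.3413, 0.645845, 1.075)–(0.3413, -1.845, 1.075)  len=2.4908
  (v3,v7,v2) [-+-] → (0.3413, 1.845, 1.075)–(0.3413, 1.845, 0.376305)  len=0.6987
  (v6,v4,v2) [++-] → (0.3413, -0.645845, -1.075)–(0.3413, 1.845, -1.075)  len=2.4908
  (v2,v7,v6) [-++] → (0.3413, 1.845, 0.376305)–(0.3413, 1.845, -1.075)  len=1.4513

Chained into 1 loop(s):
  loop 1: 8 segments, perimeter = 11.6800
Total perimeter = 11.680

loops=1 perimeter=11.680


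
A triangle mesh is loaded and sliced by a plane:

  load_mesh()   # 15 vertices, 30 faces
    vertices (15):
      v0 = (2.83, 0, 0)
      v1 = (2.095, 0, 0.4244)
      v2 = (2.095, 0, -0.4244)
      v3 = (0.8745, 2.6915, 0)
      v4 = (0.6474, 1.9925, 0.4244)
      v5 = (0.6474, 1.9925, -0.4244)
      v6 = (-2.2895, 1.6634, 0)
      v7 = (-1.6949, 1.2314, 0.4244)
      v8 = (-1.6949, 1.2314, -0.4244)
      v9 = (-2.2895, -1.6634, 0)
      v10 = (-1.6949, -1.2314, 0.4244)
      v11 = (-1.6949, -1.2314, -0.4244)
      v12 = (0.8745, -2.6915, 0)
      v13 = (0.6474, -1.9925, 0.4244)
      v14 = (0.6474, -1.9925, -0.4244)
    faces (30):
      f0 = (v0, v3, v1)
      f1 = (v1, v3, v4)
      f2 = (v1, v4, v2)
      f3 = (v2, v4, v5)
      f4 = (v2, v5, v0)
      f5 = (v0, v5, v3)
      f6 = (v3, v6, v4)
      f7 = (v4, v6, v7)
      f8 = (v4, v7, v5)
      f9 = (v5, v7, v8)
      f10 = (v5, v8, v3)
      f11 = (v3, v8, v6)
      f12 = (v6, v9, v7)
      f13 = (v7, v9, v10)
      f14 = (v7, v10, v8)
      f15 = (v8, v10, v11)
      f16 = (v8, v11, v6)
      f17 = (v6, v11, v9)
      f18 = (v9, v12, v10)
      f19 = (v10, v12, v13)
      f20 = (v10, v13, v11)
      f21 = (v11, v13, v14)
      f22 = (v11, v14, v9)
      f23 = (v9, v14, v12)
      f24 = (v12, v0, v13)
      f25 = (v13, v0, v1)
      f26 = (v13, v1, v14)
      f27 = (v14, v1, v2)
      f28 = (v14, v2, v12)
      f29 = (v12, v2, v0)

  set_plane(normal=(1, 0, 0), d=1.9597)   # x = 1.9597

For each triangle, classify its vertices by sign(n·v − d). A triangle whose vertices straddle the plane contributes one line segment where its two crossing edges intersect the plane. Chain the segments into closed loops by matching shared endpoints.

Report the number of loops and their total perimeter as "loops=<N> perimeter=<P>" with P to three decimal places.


Straddling triangles (12 of 30):
  (v0,v3,v1) [+-+] → (1.9597, 1.19786, 0)–(1.9597, 0.298369, 0.377353)  len=0.9754
  (v1,v3,v4) [+--] → (1.9597, 0.298369, 0.377353)–(1.9597, 0.186229, 0.4244)  len=0.1216
  (v1,v4,v2) [+-+] → (1.9597, 0.186229, 0.4244)–(1.9597, 0.186229, -0.345067)  len=0.7695
  (v2,v4,v5) [+--] → (1.9597, 0.186229, -0.345067)–(1.9597, 0.186229, -0.4244)  len=0.0793
  (v2,v5,v0) [+-+] → (1.9597, 0.186229, -0.4244)–(1.9597, 0.794499, -0.169227)  len=0.6596
  (v0,v5,v3) [+--] → (1.9597, 0.794499, -0.169227)–(1.9597, 1.19786, 0)  len=0.4374
  (v12,v0,v13) [-+-] → (1.9597, -1.19786, 0)–(1.9597, -0.794499, 0.169227)  len=0.4374
  (v13,v0,v1) [-++] → (1.9597, -0.794499, 0.169227)–(1.9597, -0.186229, 0.4244)  len=0.6596
  (v13,v1,v14) [-+-] → (1.9597, -0.186229, 0.4244)–(1.9597, -0.186229, 0.345067)  len=0.0793
  (v14,v1,v2) [-++] → (1.9597, -0.186229, 0.345067)–(1.9597, -0.186229, -0.4244)  len=0.7695
  (v14,v2,v12) [-+-] → (1.9597, -0.186229, -0.4244)–(1.9597, -0.298369, -0.377353)  len=0.1216
  (v12,v2,v0) [-++] → (1.9597, -0.298369, -0.377353)–(1.9597, -1.19786, 0)  len=0.9754

Chained into 2 loop(s):
  loop 1: 6 segments, perimeter = 3.0429
  loop 2: 6 segments, perimeter = 3.0429
Total perimeter = 6.086

loops=2 perimeter=6.086


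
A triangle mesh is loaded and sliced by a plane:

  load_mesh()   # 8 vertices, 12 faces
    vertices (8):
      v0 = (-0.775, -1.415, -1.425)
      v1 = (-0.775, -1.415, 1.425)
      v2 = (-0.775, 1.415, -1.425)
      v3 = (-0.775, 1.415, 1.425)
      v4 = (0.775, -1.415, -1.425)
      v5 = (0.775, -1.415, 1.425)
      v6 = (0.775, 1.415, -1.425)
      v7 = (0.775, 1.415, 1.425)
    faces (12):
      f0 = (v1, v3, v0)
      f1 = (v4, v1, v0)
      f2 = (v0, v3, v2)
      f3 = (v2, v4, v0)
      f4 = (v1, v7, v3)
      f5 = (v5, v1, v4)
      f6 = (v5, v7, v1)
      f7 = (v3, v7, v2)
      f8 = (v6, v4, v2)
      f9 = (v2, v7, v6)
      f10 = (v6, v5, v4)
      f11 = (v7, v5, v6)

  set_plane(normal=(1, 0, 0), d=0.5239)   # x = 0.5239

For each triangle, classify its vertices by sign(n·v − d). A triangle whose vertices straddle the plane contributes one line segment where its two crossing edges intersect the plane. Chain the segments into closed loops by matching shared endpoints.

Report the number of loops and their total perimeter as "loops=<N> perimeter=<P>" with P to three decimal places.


loops=1 perimeter=11.360

Straddling triangles (8 of 12):
  (v4,v1,v0) [+--] → (0.5239, -1.415, -0.9633)–(0.5239, -1.415, -1.425)  len=0.4617
  (v2,v4,v0) [-+-] → (0.5239, -0.95654, -1.425)–(0.5239, -1.415, -1.425)  len=0.4585
  (v1,v7,v3) [-+-] → (0.5239, 0.95654, 1.425)–(0.5239, 1.415, 1.425)  len=0.4585
  (v5,v1,v4) [+-+] → (0.5239, -1.415, 1.425)–(0.5239, -1.415, -0.9633)  len=2.3883
  (v5,v7,v1) [++-] → (0.5239, 0.95654, 1.425)–(0.5239, -1.415, 1.425)  len=2.3715
  (v3,v7,v2) [-+-] → (0.5239, 1.415, 1.425)–(0.5239, 1.415, 0.9633)  len=0.4617
  (v6,v4,v2) [++-] → (0.5239, -0.95654, -1.425)–(0.5239, 1.415, -1.425)  len=2.3715
  (v2,v7,v6) [-++] → (0.5239, 1.415, 0.9633)–(0.5239, 1.415, -1.425)  len=2.3883

Chained into 1 loop(s):
  loop 1: 8 segments, perimeter = 11.3600
Total perimeter = 11.360


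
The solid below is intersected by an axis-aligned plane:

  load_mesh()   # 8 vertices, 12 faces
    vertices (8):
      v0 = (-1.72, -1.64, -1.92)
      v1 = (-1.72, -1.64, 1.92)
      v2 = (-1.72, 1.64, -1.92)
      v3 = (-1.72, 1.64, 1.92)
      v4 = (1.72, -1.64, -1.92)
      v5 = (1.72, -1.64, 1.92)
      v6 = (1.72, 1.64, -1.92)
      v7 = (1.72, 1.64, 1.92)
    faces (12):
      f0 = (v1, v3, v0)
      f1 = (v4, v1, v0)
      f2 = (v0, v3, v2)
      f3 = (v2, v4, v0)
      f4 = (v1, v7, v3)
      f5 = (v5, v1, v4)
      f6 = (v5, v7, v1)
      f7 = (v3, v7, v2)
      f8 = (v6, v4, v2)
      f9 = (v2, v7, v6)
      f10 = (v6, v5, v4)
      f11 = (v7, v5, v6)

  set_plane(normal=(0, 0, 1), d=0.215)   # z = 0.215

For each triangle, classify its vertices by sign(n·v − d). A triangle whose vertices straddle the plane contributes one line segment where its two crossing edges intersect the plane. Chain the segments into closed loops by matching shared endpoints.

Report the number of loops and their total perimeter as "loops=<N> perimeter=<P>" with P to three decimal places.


loops=1 perimeter=13.440

Straddling triangles (8 of 12):
  (v1,v3,v0) [++-] → (-1.72, 0.183646, 0.215)–(-1.72, -1.64, 0.215)  len=1.8236
  (v4,v1,v0) [-+-] → (-0.192604, -1.64, 0.215)–(-1.72, -1.64, 0.215)  len=1.5274
  (v0,v3,v2) [-+-] → (-1.72, 0.183646, 0.215)–(-1.72, 1.64, 0.215)  len=1.4564
  (v5,v1,v4) [++-] → (-0.192604, -1.64, 0.215)–(1.72, -1.64, 0.215)  len=1.9126
  (v3,v7,v2) [++-] → (0.192604, 1.64, 0.215)–(-1.72, 1.64, 0.215)  len=1.9126
  (v2,v7,v6) [-+-] → (0.192604, 1.64, 0.215)–(1.72, 1.64, 0.215)  len=1.5274
  (v6,v5,v4) [-+-] → (1.72, -0.183646, 0.215)–(1.72, -1.64, 0.215)  len=1.4564
  (v7,v5,v6) [++-] → (1.72, -0.183646, 0.215)–(1.72, 1.64, 0.215)  len=1.8236

Chained into 1 loop(s):
  loop 1: 8 segments, perimeter = 13.4400
Total perimeter = 13.440


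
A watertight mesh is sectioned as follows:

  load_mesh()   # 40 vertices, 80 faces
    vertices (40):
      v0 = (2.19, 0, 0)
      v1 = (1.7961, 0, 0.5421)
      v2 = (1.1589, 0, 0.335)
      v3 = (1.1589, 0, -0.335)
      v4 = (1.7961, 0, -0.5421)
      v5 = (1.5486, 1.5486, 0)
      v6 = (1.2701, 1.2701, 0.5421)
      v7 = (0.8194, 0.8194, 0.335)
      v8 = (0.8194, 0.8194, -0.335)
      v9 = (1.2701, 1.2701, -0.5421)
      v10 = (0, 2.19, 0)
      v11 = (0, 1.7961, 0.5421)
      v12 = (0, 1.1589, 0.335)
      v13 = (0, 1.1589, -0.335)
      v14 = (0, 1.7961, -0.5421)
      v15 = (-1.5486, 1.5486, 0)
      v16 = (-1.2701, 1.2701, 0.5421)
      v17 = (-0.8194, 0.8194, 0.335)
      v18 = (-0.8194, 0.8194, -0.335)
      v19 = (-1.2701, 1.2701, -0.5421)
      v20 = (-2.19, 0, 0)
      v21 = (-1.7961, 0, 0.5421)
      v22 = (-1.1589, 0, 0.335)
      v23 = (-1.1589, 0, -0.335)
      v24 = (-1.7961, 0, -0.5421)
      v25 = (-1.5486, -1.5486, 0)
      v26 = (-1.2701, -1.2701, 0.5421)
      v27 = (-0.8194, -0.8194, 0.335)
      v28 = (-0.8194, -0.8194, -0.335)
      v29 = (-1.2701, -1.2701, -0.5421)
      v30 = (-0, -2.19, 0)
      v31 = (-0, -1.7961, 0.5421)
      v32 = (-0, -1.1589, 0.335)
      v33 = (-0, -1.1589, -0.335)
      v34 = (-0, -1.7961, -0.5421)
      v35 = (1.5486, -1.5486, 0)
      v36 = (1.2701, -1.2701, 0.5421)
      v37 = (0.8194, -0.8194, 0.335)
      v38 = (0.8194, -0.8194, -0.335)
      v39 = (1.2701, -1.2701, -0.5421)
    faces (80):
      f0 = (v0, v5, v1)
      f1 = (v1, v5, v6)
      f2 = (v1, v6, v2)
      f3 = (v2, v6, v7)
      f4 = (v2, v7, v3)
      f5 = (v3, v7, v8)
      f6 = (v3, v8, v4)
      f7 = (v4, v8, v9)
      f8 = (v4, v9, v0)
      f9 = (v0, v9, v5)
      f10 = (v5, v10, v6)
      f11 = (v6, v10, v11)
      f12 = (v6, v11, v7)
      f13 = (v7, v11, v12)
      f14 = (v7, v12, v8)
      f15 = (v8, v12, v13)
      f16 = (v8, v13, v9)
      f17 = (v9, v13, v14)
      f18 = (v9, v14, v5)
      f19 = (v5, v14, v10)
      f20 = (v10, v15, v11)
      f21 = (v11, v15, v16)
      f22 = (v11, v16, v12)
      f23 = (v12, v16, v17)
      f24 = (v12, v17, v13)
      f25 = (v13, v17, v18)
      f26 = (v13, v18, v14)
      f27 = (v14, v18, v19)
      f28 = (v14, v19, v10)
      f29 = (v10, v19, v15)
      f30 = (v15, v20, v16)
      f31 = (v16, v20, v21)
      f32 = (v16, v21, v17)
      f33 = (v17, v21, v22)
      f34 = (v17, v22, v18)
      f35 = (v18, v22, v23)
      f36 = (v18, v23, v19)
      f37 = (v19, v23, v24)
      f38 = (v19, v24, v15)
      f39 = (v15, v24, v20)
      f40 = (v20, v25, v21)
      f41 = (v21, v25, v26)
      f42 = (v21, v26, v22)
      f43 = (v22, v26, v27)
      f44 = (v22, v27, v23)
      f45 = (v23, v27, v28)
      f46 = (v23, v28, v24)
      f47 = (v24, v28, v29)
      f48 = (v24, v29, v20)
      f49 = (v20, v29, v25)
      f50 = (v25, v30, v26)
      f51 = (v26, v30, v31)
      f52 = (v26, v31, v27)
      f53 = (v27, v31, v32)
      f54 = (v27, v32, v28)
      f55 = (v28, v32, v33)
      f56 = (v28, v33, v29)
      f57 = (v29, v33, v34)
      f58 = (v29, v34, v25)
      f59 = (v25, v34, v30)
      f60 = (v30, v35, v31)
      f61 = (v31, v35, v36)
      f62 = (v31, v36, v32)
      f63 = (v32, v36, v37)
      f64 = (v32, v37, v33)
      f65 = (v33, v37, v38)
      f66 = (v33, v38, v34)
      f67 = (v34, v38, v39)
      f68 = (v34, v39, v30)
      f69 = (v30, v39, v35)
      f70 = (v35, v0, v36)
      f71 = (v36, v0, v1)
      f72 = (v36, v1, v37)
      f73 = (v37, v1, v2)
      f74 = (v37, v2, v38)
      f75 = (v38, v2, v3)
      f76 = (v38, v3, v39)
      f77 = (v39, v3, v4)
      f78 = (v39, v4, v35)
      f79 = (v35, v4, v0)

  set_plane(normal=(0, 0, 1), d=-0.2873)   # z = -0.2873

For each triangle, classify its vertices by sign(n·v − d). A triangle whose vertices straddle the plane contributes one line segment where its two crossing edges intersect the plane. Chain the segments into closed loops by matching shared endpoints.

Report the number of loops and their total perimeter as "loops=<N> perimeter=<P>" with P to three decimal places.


Straddling triangles (32 of 80):
  (v2,v7,v3) [++-] → (1.13473, 0.0583364, -0.2873)–(1.1589, 0, -0.2873)  len=0.0631
  (v3,v7,v8) [-+-] → (1.13473, 0.0583364, -0.2873)–(0.8194, 0.8194, -0.2873)  len=0.8238
  (v4,v9,v0) [--+] → (1.70248, 0.673123, -0.2873)–(1.98124, 0, -0.2873)  len=0.7286
  (v0,v9,v5) [+-+] → (1.70248, 0.673123, -0.2873)–(1.401, 1.401, -0.2873)  len=0.7878
  (v7,v12,v8) [++-] → (0.761064, 0.84357, -0.2873)–(0.8194, 0.8194, -0.2873)  len=0.0631
  (v8,v12,v13) [-+-] → (0.761064, 0.84357, -0.2873)–(0, 1.1589, -0.2873)  len=0.8238
  (v9,v14,v5) [--+] → (0.727879, 1.67977, -0.2873)–(1.401, 1.401, -0.2873)  len=0.7286
  (v5,v14,v10) [+-+] → (0.727879, 1.67977, -0.2873)–(0, 1.98124, -0.2873)  len=0.7878
  (v12,v17,v13) [++-] → (-0.0583364, 1.13473, -0.2873)–(0, 1.1589, -0.2873)  len=0.0631
  (v13,v17,v18) [-+-] → (-0.0583364, 1.13473, -0.2873)–(-0.8194, 0.8194, -0.2873)  len=0.8238
  (v14,v19,v10) [--+] → (-0.673123, 1.70248, -0.2873)–(0, 1.98124, -0.2873)  len=0.7286
  (v10,v19,v15) [+-+] → (-0.673123, 1.70248, -0.2873)–(-1.401, 1.401, -0.2873)  len=0.7878
  (v17,v22,v18) [++-] → (-0.84357, 0.761064, -0.2873)–(-0.8194, 0.8194, -0.2873)  len=0.0631
  (v18,v22,v23) [-+-] → (-0.84357, 0.761064, -0.2873)–(-1.1589, 0, -0.2873)  len=0.8238
  (v19,v24,v15) [--+] → (-1.67977, 0.727879, -0.2873)–(-1.401, 1.401, -0.2873)  len=0.7286
  (v15,v24,v20) [+-+] → (-1.67977, 0.727879, -0.2873)–(-1.98124, 0, -0.2873)  len=0.7878
  (v22,v27,v23) [++-] → (-1.13473, -0.0583364, -0.2873)–(-1.1589, 0, -0.2873)  len=0.0631
  (v23,v27,v28) [-+-] → (-1.13473, -0.0583364, -0.2873)–(-0.8194, -0.8194, -0.2873)  len=0.8238
  (v24,v29,v20) [--+] → (-1.70248, -0.673123, -0.2873)–(-1.98124, 0, -0.2873)  len=0.7286
  (v20,v29,v25) [+-+] → (-1.70248, -0.673123, -0.2873)–(-1.401, -1.401, -0.2873)  len=0.7878
  (v27,v32,v28) [++-] → (-0.761064, -0.84357, -0.2873)–(-0.8194, -0.8194, -0.2873)  len=0.0631
  (v28,v32,v33) [-+-] → (-0.761064, -0.84357, -0.2873)–(0, -1.1589, -0.2873)  len=0.8238
  (v29,v34,v25) [--+] → (-0.727879, -1.67977, -0.2873)–(-1.401, -1.401, -0.2873)  len=0.7286
  (v25,v34,v30) [+-+] → (-0.727879, -1.67977, -0.2873)–(0, -1.98124, -0.2873)  len=0.7878
  (v32,v37,v33) [++-] → (0.0583364, -1.13473, -0.2873)–(0, -1.1589, -0.2873)  len=0.0631
  (v33,v37,v38) [-+-] → (0.0583364, -1.13473, -0.2873)–(0.8194, -0.8194, -0.2873)  len=0.8238
  (v34,v39,v30) [--+] → (0.673123, -1.70248, -0.2873)–(0, -1.98124, -0.2873)  len=0.7286
  (v30,v39,v35) [+-+] → (0.673123, -1.70248, -0.2873)–(1.401, -1.401, -0.2873)  len=0.7878
  (v37,v2,v38) [++-] → (0.84357, -0.761064, -0.2873)–(0.8194, -0.8194, -0.2873)  len=0.0631
  (v38,v2,v3) [-+-] → (0.84357, -0.761064, -0.2873)–(1.1589, 0, -0.2873)  len=0.8238
  (v39,v4,v35) [--+] → (1.67977, -0.727879, -0.2873)–(1.401, -1.401, -0.2873)  len=0.7286
  (v35,v4,v0) [+-+] → (1.67977, -0.727879, -0.2873)–(1.98124, 0, -0.2873)  len=0.7878

Chained into 2 loop(s):
  loop 1: 16 segments, perimeter = 7.0956
  loop 2: 16 segments, perimeter = 12.1312
Total perimeter = 19.227

loops=2 perimeter=19.227
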